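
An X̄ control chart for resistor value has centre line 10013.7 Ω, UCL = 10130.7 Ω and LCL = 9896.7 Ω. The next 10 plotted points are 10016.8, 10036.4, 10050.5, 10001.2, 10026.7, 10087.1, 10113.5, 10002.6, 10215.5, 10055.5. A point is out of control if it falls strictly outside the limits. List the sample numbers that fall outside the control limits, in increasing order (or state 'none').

Compare each point to [9896.7, 10130.7]: sample 9 = 10215.5 > UCL.

9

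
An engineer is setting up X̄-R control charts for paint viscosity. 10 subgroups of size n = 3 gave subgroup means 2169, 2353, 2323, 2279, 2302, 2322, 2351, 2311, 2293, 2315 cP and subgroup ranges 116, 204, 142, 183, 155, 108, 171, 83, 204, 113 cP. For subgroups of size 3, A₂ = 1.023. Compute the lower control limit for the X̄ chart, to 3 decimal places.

X̄̄ = (2169 + 2353 + 2323 + 2279 + 2302 + 2322 + 2351 + 2311 + 2293 + 2315) / 10 = 23018.0000 / 10 = 2301.8000
R̄ = (116 + 204 + 142 + 183 + 155 + 108 + 171 + 83 + 204 + 113) / 10 = 1479.0000 / 10 = 147.9000
LCL = X̄̄ − A₂·R̄ = 2301.8000 − 1.023 × 147.9000 = 2150.4983

2150.498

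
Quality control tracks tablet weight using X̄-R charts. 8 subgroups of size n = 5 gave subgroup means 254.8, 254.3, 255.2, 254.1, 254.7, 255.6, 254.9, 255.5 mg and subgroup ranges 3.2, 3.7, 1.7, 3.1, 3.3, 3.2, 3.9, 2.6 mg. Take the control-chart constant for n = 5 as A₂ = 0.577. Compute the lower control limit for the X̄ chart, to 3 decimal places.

253.106

X̄̄ = (254.8 + 254.3 + 255.2 + 254.1 + 254.7 + 255.6 + 254.9 + 255.5) / 8 = 2039.1000 / 8 = 254.8875
R̄ = (3.2 + 3.7 + 1.7 + 3.1 + 3.3 + 3.2 + 3.9 + 2.6) / 8 = 24.7000 / 8 = 3.0875
LCL = X̄̄ − A₂·R̄ = 254.8875 − 0.577 × 3.0875 = 253.1060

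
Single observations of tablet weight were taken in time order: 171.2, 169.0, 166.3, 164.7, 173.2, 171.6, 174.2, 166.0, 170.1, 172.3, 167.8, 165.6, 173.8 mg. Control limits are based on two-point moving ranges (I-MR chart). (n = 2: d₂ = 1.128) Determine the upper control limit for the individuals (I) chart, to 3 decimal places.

X̄ = (171.2 + 169.0 + 166.3 + 164.7 + 173.2 + 171.6 + 174.2 + 166.0 + 170.1 + 172.3 + 167.8 + 165.6 + 173.8) / 13 = 169.6769
Moving ranges: 2.2, 2.7, 1.6, 8.5, 1.6, 2.6, 8.2, 4.1, 2.2, 4.5, 2.2, 8.2; M̄R̄ = 48.6000 / 12 = 4.0500
UCL = X̄ + 3·M̄R̄/d₂ = 169.6769 + 3 × 4.0500 / 1.128 = 180.4482

180.448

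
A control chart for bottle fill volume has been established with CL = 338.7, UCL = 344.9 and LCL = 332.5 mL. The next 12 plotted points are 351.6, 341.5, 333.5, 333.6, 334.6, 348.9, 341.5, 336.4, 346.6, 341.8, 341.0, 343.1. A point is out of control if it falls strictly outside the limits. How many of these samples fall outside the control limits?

Compare each point to [332.5, 344.9]: sample 1 = 351.6 > UCL; sample 6 = 348.9 > UCL; sample 9 = 346.6 > UCL.

3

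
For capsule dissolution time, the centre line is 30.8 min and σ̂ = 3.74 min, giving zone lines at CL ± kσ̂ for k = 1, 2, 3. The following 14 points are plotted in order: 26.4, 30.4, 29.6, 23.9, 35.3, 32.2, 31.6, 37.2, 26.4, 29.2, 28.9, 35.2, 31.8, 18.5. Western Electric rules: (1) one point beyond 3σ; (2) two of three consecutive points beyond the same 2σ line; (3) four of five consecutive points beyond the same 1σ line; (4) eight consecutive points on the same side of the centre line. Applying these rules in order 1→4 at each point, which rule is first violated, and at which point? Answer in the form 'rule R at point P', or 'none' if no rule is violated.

Zone of each point (C = within 1σ̂, B = 1σ̂–2σ̂, A = 2σ̂–3σ̂, * = beyond 3σ̂; sign = side of CL): 1:-B, 2:-C, 3:-C, 4:-B, 5:+B, 6:+C, 7:+C, 8:+B, 9:-B, 10:-C, 11:-C, 12:+B, 13:+C, 14:-*
Rule 1 (one point beyond the 3σ limits) is satisfied at point 14.

rule 1 at point 14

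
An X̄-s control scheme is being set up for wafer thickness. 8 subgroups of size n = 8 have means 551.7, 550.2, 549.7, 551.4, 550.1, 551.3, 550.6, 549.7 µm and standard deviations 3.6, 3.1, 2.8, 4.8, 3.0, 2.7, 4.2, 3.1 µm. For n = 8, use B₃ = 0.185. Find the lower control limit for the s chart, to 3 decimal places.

0.631

s̄ = (3.6 + 3.1 + 2.8 + 4.8 + 3.0 + 2.7 + 4.2 + 3.1) / 8 = 3.4125
LCL_s = B₃·s̄ = 0.185 × 3.4125 = 0.6313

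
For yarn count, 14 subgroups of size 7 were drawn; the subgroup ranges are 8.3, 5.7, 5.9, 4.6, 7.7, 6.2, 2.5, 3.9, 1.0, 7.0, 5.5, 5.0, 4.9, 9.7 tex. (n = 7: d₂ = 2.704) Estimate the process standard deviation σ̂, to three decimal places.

2.058

R̄ = (8.3 + 5.7 + 5.9 + 4.6 + 7.7 + 6.2 + 2.5 + 3.9 + 1.0 + 7.0 + 5.5 + 5.0 + 4.9 + 9.7) / 14 = 5.5643
σ̂ = R̄ / d₂ = 5.5643 / 2.704 = 2.0578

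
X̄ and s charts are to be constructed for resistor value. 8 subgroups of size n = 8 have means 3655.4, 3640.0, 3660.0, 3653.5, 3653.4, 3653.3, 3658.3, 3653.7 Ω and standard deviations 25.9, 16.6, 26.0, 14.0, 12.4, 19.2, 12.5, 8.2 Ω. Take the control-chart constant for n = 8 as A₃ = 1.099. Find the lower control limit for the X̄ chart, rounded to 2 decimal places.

X̄̄ = (3655.4 + 3640.0 + 3660.0 + 3653.5 + 3653.4 + 3653.3 + 3658.3 + 3653.7) / 8 = 3653.4500
s̄ = (25.9 + 16.6 + 26.0 + 14.0 + 12.4 + 19.2 + 12.5 + 8.2) / 8 = 16.8500
LCL = X̄̄ − A₃·s̄ = 3653.4500 − 1.099 × 16.8500 = 3634.9318

3634.93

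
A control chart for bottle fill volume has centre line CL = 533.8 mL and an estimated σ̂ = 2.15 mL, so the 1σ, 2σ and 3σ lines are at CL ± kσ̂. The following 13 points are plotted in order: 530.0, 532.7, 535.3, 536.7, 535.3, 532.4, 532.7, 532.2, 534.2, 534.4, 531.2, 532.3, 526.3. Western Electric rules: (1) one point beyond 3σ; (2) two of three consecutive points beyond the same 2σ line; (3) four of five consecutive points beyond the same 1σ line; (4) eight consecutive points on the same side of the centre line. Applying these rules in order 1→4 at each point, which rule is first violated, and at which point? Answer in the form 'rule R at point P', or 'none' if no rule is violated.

Zone of each point (C = within 1σ̂, B = 1σ̂–2σ̂, A = 2σ̂–3σ̂, * = beyond 3σ̂; sign = side of CL): 1:-B, 2:-C, 3:+C, 4:+B, 5:+C, 6:-C, 7:-C, 8:-C, 9:+C, 10:+C, 11:-B, 12:-C, 13:-*
Rule 1 (one point beyond the 3σ limits) is satisfied at point 13.

rule 1 at point 13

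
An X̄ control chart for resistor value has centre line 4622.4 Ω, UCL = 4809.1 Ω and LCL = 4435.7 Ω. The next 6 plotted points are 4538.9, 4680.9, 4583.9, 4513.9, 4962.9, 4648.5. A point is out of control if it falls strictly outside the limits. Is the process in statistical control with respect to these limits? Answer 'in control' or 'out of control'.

Compare each point to [4435.7, 4809.1]: sample 5 = 4962.9 > UCL.

out of control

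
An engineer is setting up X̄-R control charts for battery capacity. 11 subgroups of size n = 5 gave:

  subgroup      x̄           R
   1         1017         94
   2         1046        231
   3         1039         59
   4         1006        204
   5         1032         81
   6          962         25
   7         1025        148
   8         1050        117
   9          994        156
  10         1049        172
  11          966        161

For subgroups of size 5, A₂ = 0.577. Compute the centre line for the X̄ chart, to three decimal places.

1016.909

X̄̄ = (1017 + 1046 + 1039 + 1006 + 1032 + 962 + 1025 + 1050 + 994 + 1049 + 966) / 11 = 11186.0000 / 11 = 1016.9091
CL = X̄̄ = 1016.9091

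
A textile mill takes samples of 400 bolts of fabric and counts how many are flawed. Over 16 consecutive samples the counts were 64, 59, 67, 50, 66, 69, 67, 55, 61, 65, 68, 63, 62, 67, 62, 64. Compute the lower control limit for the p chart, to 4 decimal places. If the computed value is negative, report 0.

p̄ = Σdᵢ / (k·n) = 1009 / (16 × 400) = 0.15766
LCL = p̄ − 3·√(p̄(1−p̄)/n) = 0.15766 − 3 × 0.01822 = 0.10299

0.1030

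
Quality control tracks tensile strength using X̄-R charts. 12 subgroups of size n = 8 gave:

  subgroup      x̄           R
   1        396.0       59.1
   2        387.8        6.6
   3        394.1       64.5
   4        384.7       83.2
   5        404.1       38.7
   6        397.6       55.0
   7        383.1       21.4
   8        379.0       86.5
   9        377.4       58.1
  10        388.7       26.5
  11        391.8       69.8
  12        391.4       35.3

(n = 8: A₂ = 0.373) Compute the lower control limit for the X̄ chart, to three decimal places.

370.846

X̄̄ = (396.0 + 387.8 + 394.1 + 384.7 + 404.1 + 397.6 + 383.1 + 379.0 + 377.4 + 388.7 + 391.8 + 391.4) / 12 = 4675.7000 / 12 = 389.6417
R̄ = (59.1 + 6.6 + 64.5 + 83.2 + 38.7 + 55.0 + 21.4 + 86.5 + 58.1 + 26.5 + 69.8 + 35.3) / 12 = 604.7000 / 12 = 50.3917
LCL = X̄̄ − A₂·R̄ = 389.6417 − 0.373 × 50.3917 = 370.8456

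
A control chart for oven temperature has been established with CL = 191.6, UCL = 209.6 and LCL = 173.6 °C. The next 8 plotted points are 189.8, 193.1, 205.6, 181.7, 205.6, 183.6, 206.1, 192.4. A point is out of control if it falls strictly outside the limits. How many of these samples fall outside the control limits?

All 8 points lie within [173.6, 209.6].

0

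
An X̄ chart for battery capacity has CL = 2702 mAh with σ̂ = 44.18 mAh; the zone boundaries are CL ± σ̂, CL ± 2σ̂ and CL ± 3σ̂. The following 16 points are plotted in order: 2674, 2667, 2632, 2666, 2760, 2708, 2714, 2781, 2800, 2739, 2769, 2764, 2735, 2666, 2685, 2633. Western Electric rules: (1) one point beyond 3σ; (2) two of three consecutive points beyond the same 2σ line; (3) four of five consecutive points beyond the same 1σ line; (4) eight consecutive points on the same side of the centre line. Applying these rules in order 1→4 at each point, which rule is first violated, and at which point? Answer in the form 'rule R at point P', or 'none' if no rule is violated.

rule 3 at point 12

Zone of each point (C = within 1σ̂, B = 1σ̂–2σ̂, A = 2σ̂–3σ̂, * = beyond 3σ̂; sign = side of CL): 1:-C, 2:-C, 3:-B, 4:-C, 5:+B, 6:+C, 7:+C, 8:+B, 9:+A, 10:+C, 11:+B, 12:+B, 13:+C, 14:-C, 15:-C, 16:-B
Rule 3 (four of five consecutive points beyond the same 1σ limit) is satisfied at point 12.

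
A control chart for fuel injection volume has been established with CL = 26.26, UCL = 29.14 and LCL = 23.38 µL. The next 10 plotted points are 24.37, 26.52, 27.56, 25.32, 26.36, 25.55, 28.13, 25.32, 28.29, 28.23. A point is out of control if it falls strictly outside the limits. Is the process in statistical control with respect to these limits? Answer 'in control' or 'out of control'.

All 10 points lie within [23.38, 29.14].

in control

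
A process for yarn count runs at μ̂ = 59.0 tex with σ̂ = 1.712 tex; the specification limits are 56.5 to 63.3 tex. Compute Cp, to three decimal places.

Cp = (USL − LSL) / (6σ̂) = (63.3 − 56.5) / (6 × 1.712) = 6.8000 / 10.2720 = 0.6620

0.662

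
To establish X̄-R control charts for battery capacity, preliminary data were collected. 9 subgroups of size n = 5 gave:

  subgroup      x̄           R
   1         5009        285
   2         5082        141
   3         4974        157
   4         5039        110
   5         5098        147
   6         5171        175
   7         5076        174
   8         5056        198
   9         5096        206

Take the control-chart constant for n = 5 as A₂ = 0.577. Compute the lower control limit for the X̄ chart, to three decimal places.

4964.649

X̄̄ = (5009 + 5082 + 4974 + 5039 + 5098 + 5171 + 5076 + 5056 + 5096) / 9 = 45601.0000 / 9 = 5066.7778
R̄ = (285 + 141 + 157 + 110 + 147 + 175 + 174 + 198 + 206) / 9 = 1593.0000 / 9 = 177.0000
LCL = X̄̄ − A₂·R̄ = 5066.7778 − 0.577 × 177.0000 = 4964.6488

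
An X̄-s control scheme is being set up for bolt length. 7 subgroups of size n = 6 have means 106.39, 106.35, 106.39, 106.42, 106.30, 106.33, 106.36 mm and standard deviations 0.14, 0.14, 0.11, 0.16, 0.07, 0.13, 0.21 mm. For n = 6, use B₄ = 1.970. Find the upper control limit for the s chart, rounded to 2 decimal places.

s̄ = (0.14 + 0.14 + 0.11 + 0.16 + 0.07 + 0.13 + 0.21) / 7 = 0.1371
UCL_s = B₄·s̄ = 1.970 × 0.1371 = 0.2702

0.27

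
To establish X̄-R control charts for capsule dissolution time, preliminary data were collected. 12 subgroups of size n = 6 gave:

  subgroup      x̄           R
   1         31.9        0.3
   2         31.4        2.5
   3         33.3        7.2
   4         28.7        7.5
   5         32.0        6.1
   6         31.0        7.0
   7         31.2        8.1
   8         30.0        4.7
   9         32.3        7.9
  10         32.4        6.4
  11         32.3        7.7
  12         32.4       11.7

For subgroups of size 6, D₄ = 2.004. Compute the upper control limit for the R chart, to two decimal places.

R̄ = (0.3 + 2.5 + 7.2 + 7.5 + 6.1 + 7.0 + 8.1 + 4.7 + 7.9 + 6.4 + 7.7 + 11.7) / 12 = 77.1000 / 12 = 6.4250
UCL_R = D₄·R̄ = 2.004 × 6.4250 = 12.8757

12.88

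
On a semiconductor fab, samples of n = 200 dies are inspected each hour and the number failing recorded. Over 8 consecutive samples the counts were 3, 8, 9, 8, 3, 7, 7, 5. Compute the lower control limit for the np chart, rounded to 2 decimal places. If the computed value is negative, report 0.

p̄ = Σdᵢ / (k·n) = 50 / (8 × 200) = 0.03125
LCL = np̄ − 3·√(np̄(1−p̄)) = 6.2500 − 3 × 2.4606 = -1.1319 → 0 (negative, so LCL = 0)

0.00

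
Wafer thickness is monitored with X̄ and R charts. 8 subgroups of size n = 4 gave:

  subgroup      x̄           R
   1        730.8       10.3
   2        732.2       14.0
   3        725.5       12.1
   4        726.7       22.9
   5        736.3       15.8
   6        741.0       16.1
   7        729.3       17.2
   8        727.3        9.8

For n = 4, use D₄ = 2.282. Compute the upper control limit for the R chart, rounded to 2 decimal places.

33.72

R̄ = (10.3 + 14.0 + 12.1 + 22.9 + 15.8 + 16.1 + 17.2 + 9.8) / 8 = 118.2000 / 8 = 14.7750
UCL_R = D₄·R̄ = 2.282 × 14.7750 = 33.7165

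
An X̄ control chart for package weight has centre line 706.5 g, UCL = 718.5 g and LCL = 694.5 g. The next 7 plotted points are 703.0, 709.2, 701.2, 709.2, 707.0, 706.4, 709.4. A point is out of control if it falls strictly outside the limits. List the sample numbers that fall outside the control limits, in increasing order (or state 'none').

All 7 points lie within [694.5, 718.5].

none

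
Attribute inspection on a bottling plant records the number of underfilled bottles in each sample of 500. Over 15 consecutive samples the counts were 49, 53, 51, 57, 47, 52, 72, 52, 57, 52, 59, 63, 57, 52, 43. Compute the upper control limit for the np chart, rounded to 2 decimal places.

75.29

p̄ = Σdᵢ / (k·n) = 816 / (15 × 500) = 0.10880
UCL = np̄ + 3·√(np̄(1−p̄)) = 54.4000 + 3 × √(54.4000×0.89120) = 54.4000 + 3 × 6.9628 = 75.2885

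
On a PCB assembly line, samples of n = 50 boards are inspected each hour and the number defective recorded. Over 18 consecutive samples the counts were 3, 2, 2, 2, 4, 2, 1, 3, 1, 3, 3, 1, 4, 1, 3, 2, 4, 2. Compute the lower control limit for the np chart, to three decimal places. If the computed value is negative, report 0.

0.000

p̄ = Σdᵢ / (k·n) = 43 / (18 × 50) = 0.04778
LCL = np̄ − 3·√(np̄(1−p̄)) = 2.3889 − 3 × 1.5082 = -2.1358 → 0 (negative, so LCL = 0)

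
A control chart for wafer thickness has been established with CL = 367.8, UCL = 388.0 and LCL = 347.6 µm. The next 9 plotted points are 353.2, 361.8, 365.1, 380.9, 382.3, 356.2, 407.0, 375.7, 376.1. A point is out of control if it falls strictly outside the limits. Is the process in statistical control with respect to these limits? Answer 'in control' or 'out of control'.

Compare each point to [347.6, 388.0]: sample 7 = 407.0 > UCL.

out of control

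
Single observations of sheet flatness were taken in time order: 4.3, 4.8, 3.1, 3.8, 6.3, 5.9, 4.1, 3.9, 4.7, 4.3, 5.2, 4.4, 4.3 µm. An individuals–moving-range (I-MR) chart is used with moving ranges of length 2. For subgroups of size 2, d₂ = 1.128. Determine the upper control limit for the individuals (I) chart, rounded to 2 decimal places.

X̄ = (4.3 + 4.8 + 3.1 + 3.8 + 6.3 + 5.9 + 4.1 + 3.9 + 4.7 + 4.3 + 5.2 + 4.4 + 4.3) / 13 = 4.5462
Moving ranges: 0.5, 1.7, 0.7, 2.5, 0.4, 1.8, 0.2, 0.8, 0.4, 0.9, 0.8, 0.1; M̄R̄ = 10.8000 / 12 = 0.9000
UCL = X̄ + 3·M̄R̄/d₂ = 4.5462 + 3 × 0.9000 / 1.128 = 6.9398

6.94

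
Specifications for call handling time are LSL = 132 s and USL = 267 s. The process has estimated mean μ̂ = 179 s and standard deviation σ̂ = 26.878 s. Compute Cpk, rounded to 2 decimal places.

Cpu = (USL − μ̂) / (3σ̂) = (267 − 179) / (3 × 26.878) = 1.0914; Cpl = (μ̂ − LSL) / (3σ̂) = (179 − 132) / (3 × 26.878) = 0.5829; Cpk = min(Cpu, Cpl) = 0.5829

0.58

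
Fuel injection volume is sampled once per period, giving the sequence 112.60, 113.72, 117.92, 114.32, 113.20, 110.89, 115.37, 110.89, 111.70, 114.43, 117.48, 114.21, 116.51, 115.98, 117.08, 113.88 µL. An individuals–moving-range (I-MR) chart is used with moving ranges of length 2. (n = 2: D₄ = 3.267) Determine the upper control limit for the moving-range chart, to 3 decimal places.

Moving ranges: 1.12, 4.20, 3.60, 1.12, 2.31, 4.48, 4.48, 0.81, 2.73, 3.05, 3.27, 2.30, 0.53, 1.10, 3.20; M̄R̄ = 38.3000 / 15 = 2.5533
UCL_MR = D₄·M̄R̄ = 3.267 × 2.5533 = 8.3417

8.342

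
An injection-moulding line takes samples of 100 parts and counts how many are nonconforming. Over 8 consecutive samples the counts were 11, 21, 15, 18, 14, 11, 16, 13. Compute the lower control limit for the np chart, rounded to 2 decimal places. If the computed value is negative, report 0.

4.20

p̄ = Σdᵢ / (k·n) = 119 / (8 × 100) = 0.14875
LCL = np̄ − 3·√(np̄(1−p̄)) = 14.8750 − 3 × 3.5584 = 4.1997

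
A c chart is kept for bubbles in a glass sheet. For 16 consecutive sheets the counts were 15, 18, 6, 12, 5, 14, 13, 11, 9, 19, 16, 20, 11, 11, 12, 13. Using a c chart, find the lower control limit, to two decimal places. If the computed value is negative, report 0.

2.07

c̄ = (15 + 18 + 6 + 12 + 5 + 14 + 13 + 11 + 9 + 19 + 16 + 20 + 11 + 11 + 12 + 13) / 16 = 205 / 16 = 12.8125
LCL = c̄ − 3√c̄ = 12.8125 − 3 × 3.5795 = 2.0741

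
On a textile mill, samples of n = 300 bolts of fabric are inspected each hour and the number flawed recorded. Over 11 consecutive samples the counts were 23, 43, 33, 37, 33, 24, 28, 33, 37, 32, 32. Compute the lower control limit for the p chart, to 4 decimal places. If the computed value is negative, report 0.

p̄ = Σdᵢ / (k·n) = 355 / (11 × 300) = 0.10758
LCL = p̄ − 3·√(p̄(1−p̄)/n) = 0.10758 − 3 × 0.01789 = 0.05391

0.0539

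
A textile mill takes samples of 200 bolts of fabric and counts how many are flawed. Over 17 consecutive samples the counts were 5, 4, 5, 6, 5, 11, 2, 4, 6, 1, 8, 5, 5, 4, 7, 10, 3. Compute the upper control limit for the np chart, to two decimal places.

12.20

p̄ = Σdᵢ / (k·n) = 91 / (17 × 200) = 0.02676
UCL = np̄ + 3·√(np̄(1−p̄)) = 5.3529 + 3 × √(5.3529×0.97324) = 5.3529 + 3 × 2.2825 = 12.2004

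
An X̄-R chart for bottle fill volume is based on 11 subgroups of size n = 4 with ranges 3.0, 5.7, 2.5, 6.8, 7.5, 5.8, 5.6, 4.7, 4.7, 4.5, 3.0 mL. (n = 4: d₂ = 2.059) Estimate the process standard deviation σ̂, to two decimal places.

2.38

R̄ = (3.0 + 5.7 + 2.5 + 6.8 + 7.5 + 5.8 + 5.6 + 4.7 + 4.7 + 4.5 + 3.0) / 11 = 4.8909
σ̂ = R̄ / d₂ = 4.8909 / 2.059 = 2.3754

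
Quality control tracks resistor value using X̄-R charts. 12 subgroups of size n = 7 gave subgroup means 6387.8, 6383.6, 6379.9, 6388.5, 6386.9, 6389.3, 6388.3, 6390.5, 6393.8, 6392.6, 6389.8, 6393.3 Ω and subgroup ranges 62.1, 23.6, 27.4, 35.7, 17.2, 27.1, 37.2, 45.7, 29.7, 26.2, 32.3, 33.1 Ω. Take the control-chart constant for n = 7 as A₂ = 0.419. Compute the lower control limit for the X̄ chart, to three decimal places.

X̄̄ = (6387.8 + 6383.6 + 6379.9 + 6388.5 + 6386.9 + 6389.3 + 6388.3 + 6390.5 + 6393.8 + 6392.6 + 6389.8 + 6393.3) / 12 = 76664.3000 / 12 = 6388.6917
R̄ = (62.1 + 23.6 + 27.4 + 35.7 + 17.2 + 27.1 + 37.2 + 45.7 + 29.7 + 26.2 + 32.3 + 33.1) / 12 = 397.3000 / 12 = 33.1083
LCL = X̄̄ − A₂·R̄ = 6388.6917 − 0.419 × 33.1083 = 6374.8193

6374.819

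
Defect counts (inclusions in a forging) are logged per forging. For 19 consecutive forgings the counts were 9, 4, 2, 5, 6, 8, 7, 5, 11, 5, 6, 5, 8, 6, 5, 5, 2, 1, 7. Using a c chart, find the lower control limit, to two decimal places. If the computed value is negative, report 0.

0.00

c̄ = (9 + 4 + 2 + 5 + 6 + 8 + 7 + 5 + 11 + 5 + 6 + 5 + 8 + 6 + 5 + 5 + 2 + 1 + 7) / 19 = 107 / 19 = 5.6316
LCL = c̄ − 3√c̄ = 5.6316 − 3 × 2.3731 = -1.4877 → 0 (cannot be negative)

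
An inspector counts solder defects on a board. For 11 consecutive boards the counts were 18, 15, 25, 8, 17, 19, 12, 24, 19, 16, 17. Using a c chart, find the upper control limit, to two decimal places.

c̄ = (18 + 15 + 25 + 8 + 17 + 19 + 12 + 24 + 19 + 16 + 17) / 11 = 190 / 11 = 17.2727
UCL = c̄ + 3√c̄ = 17.2727 + 3 × √17.2727 = 17.2727 + 3 × 4.1560 = 29.7409

29.74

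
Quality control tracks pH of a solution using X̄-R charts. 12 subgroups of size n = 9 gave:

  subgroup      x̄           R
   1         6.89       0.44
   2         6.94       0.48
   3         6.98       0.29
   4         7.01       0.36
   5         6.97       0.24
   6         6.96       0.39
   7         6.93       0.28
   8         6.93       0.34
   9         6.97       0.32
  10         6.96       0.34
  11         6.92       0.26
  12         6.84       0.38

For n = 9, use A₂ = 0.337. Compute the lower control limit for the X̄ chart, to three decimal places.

X̄̄ = (6.89 + 6.94 + 6.98 + 7.01 + 6.97 + 6.96 + 6.93 + 6.93 + 6.97 + 6.96 + 6.92 + 6.84) / 12 = 83.3000 / 12 = 6.9417
R̄ = (0.44 + 0.48 + 0.29 + 0.36 + 0.24 + 0.39 + 0.28 + 0.34 + 0.32 + 0.34 + 0.26 + 0.38) / 12 = 4.1200 / 12 = 0.3433
LCL = X̄̄ − A₂·R̄ = 6.9417 − 0.337 × 0.3433 = 6.8260

6.826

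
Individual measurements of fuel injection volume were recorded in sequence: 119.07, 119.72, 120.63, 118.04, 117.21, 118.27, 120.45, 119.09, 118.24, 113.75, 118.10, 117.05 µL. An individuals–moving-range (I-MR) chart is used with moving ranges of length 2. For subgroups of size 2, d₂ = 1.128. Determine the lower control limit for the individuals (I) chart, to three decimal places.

X̄ = (119.07 + 119.72 + 120.63 + 118.04 + 117.21 + 118.27 + 120.45 + 119.09 + 118.24 + 113.75 + 118.10 + 117.05) / 12 = 118.3017
Moving ranges: 0.65, 0.91, 2.59, 0.83, 1.06, 2.18, 1.36, 0.85, 4.49, 4.35, 1.05; M̄R̄ = 20.3200 / 11 = 1.8473
LCL = X̄ − 3·M̄R̄/d₂ = 118.3017 − 3 × 1.8473 / 1.128 = 113.3887

113.389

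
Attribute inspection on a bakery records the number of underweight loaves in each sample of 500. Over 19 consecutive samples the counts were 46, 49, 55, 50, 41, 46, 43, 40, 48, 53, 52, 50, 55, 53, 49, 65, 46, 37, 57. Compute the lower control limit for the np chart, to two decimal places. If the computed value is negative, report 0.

p̄ = Σdᵢ / (k·n) = 935 / (19 × 500) = 0.09842
LCL = np̄ − 3·√(np̄(1−p̄)) = 49.2105 − 3 × 6.6609 = 29.2279

29.23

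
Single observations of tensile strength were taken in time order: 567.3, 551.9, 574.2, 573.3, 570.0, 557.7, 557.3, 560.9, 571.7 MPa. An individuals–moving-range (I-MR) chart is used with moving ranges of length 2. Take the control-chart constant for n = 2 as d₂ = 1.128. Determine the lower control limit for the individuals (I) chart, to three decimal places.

541.983

X̄ = (567.3 + 551.9 + 574.2 + 573.3 + 570.0 + 557.7 + 557.3 + 560.9 + 571.7) / 9 = 564.9222
Moving ranges: 15.4, 22.3, 0.9, 3.3, 12.3, 0.4, 3.6, 10.8; M̄R̄ = 69.0000 / 8 = 8.6250
LCL = X̄ − 3·M̄R̄/d₂ = 564.9222 − 3 × 8.6250 / 1.128 = 541.9834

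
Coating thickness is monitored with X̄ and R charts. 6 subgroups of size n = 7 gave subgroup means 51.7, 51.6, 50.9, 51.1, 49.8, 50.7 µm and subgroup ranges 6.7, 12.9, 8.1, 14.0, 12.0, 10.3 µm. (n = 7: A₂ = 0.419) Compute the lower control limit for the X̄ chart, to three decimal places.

X̄̄ = (51.7 + 51.6 + 50.9 + 51.1 + 49.8 + 50.7) / 6 = 305.8000 / 6 = 50.9667
R̄ = (6.7 + 12.9 + 8.1 + 14.0 + 12.0 + 10.3) / 6 = 64.0000 / 6 = 10.6667
LCL = X̄̄ − A₂·R̄ = 50.9667 − 0.419 × 10.6667 = 46.4973

46.497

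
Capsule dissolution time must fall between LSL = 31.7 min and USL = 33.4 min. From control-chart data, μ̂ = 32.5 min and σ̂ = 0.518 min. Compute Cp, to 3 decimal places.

0.547

Cp = (USL − LSL) / (6σ̂) = (33.4 − 31.7) / (6 × 0.518) = 1.7000 / 3.1080 = 0.5470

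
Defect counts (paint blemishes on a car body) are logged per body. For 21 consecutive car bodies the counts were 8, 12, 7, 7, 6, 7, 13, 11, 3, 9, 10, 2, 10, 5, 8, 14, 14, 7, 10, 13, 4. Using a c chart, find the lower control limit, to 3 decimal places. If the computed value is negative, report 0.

c̄ = (8 + 12 + 7 + 7 + 6 + 7 + 13 + 11 + 3 + 9 + 10 + 2 + 10 + 5 + 8 + 14 + 14 + 7 + 10 + 13 + 4) / 21 = 180 / 21 = 8.5714
LCL = c̄ − 3√c̄ = 8.5714 − 3 × 2.9277 = -0.2117 → 0 (cannot be negative)

0.000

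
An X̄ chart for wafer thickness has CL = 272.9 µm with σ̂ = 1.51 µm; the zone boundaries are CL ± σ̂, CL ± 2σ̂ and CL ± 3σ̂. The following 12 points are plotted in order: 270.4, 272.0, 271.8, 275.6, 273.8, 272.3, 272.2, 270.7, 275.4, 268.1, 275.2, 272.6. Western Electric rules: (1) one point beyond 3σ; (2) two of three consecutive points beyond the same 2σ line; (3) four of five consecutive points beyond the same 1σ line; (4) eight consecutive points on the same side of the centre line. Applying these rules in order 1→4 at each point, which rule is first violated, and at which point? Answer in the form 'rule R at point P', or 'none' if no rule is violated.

Zone of each point (C = within 1σ̂, B = 1σ̂–2σ̂, A = 2σ̂–3σ̂, * = beyond 3σ̂; sign = side of CL): 1:-B, 2:-C, 3:-C, 4:+B, 5:+C, 6:-C, 7:-C, 8:-B, 9:+B, 10:-*, 11:+B, 12:-C
Rule 1 (one point beyond the 3σ limits) is satisfied at point 10.

rule 1 at point 10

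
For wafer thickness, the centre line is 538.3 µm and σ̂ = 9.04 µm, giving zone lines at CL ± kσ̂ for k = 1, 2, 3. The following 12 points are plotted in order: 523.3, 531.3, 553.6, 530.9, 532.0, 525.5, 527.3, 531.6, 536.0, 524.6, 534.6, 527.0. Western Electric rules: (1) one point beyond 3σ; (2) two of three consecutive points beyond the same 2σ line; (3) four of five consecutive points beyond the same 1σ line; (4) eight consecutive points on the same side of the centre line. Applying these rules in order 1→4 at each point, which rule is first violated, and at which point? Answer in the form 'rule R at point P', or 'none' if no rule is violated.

Zone of each point (C = within 1σ̂, B = 1σ̂–2σ̂, A = 2σ̂–3σ̂, * = beyond 3σ̂; sign = side of CL): 1:-B, 2:-C, 3:+B, 4:-C, 5:-C, 6:-B, 7:-B, 8:-C, 9:-C, 10:-B, 11:-C, 12:-B
Rule 4 (eight consecutive points on the same side of the centre line) is satisfied at point 11.

rule 4 at point 11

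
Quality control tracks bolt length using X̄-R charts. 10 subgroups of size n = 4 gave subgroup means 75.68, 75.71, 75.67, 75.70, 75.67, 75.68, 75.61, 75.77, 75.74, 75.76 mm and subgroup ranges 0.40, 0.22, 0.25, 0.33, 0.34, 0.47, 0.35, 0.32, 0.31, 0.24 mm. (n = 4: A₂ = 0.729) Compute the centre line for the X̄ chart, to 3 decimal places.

X̄̄ = (75.68 + 75.71 + 75.67 + 75.70 + 75.67 + 75.68 + 75.61 + 75.77 + 75.74 + 75.76) / 10 = 756.9900 / 10 = 75.6990
CL = X̄̄ = 75.6990

75.699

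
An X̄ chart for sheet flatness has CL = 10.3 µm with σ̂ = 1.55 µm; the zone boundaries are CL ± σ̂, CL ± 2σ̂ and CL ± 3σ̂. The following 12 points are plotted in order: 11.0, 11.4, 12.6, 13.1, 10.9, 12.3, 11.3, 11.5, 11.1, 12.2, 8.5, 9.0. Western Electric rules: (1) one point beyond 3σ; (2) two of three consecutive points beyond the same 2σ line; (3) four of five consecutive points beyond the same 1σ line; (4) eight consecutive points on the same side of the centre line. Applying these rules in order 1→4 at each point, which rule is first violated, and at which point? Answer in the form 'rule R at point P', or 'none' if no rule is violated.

rule 4 at point 8

Zone of each point (C = within 1σ̂, B = 1σ̂–2σ̂, A = 2σ̂–3σ̂, * = beyond 3σ̂; sign = side of CL): 1:+C, 2:+C, 3:+B, 4:+B, 5:+C, 6:+B, 7:+C, 8:+C, 9:+C, 10:+B, 11:-B, 12:-C
Rule 4 (eight consecutive points on the same side of the centre line) is satisfied at point 8.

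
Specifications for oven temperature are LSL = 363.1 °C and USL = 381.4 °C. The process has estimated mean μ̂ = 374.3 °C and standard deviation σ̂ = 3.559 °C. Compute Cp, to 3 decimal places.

0.857

Cp = (USL − LSL) / (6σ̂) = (381.4 − 363.1) / (6 × 3.559) = 18.3000 / 21.3540 = 0.8570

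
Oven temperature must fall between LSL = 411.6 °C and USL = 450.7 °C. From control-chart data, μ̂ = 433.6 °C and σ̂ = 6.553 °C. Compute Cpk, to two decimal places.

0.87

Cpu = (USL − μ̂) / (3σ̂) = (450.7 − 433.6) / (3 × 6.553) = 0.8698; Cpl = (μ̂ − LSL) / (3σ̂) = (433.6 − 411.6) / (3 × 6.553) = 1.1191; Cpk = min(Cpu, Cpl) = 0.8698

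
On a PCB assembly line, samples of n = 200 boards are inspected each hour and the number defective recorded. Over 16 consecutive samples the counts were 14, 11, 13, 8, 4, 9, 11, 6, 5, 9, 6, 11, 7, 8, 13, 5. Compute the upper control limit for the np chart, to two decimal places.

17.43

p̄ = Σdᵢ / (k·n) = 140 / (16 × 200) = 0.04375
UCL = np̄ + 3·√(np̄(1−p̄)) = 8.7500 + 3 × √(8.7500×0.95625) = 8.7500 + 3 × 2.8926 = 17.4278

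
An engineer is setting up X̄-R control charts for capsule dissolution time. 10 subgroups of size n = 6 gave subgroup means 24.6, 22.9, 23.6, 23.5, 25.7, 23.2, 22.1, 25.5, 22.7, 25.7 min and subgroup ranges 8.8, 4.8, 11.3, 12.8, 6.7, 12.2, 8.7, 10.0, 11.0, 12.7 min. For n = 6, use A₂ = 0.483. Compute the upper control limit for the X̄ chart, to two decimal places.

28.73

X̄̄ = (24.6 + 22.9 + 23.6 + 23.5 + 25.7 + 23.2 + 22.1 + 25.5 + 22.7 + 25.7) / 10 = 239.5000 / 10 = 23.9500
R̄ = (8.8 + 4.8 + 11.3 + 12.8 + 6.7 + 12.2 + 8.7 + 10.0 + 11.0 + 12.7) / 10 = 99.0000 / 10 = 9.9000
UCL = X̄̄ + A₂·R̄ = 23.9500 + 0.483 × 9.9000 = 28.7317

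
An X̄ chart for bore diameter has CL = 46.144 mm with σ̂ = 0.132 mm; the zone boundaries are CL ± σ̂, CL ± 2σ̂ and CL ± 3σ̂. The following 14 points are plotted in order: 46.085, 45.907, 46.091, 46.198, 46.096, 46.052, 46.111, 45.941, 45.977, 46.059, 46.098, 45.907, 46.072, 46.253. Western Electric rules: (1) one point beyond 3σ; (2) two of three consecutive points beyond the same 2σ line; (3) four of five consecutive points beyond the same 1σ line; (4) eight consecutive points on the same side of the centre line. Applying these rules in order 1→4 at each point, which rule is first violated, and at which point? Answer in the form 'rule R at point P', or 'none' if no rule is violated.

rule 4 at point 12

Zone of each point (C = within 1σ̂, B = 1σ̂–2σ̂, A = 2σ̂–3σ̂, * = beyond 3σ̂; sign = side of CL): 1:-C, 2:-B, 3:-C, 4:+C, 5:-C, 6:-C, 7:-C, 8:-B, 9:-B, 10:-C, 11:-C, 12:-B, 13:-C, 14:+C
Rule 4 (eight consecutive points on the same side of the centre line) is satisfied at point 12.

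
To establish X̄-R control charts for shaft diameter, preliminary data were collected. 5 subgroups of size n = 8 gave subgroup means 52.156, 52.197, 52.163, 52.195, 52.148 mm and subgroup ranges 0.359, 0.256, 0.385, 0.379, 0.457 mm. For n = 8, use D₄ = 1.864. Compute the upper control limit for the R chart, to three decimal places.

0.684

R̄ = (0.359 + 0.256 + 0.385 + 0.379 + 0.457) / 5 = 1.8360 / 5 = 0.3672
UCL_R = D₄·R̄ = 1.864 × 0.3672 = 0.6845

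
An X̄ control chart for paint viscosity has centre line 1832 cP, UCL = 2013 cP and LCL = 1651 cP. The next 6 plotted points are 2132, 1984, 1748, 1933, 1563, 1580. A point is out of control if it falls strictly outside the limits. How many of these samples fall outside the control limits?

Compare each point to [1651, 2013]: sample 1 = 2132 > UCL; sample 5 = 1563 < LCL; sample 6 = 1580 < LCL.

3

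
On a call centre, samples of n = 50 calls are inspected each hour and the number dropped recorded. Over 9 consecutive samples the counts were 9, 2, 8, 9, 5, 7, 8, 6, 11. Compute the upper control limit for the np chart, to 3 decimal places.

p̄ = Σdᵢ / (k·n) = 65 / (9 × 50) = 0.14444
UCL = np̄ + 3·√(np̄(1−p̄)) = 7.2222 + 3 × √(7.2222×0.85556) = 7.2222 + 3 × 2.4858 = 14.6795

14.680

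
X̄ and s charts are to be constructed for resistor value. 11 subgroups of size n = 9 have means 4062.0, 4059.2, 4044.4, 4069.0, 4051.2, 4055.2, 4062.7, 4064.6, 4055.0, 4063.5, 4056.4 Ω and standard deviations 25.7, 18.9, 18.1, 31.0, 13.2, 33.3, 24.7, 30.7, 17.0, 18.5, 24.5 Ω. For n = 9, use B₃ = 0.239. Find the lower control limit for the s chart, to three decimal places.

5.553

s̄ = (25.7 + 18.9 + 18.1 + 31.0 + 13.2 + 33.3 + 24.7 + 30.7 + 17.0 + 18.5 + 24.5) / 11 = 23.2364
LCL_s = B₃·s̄ = 0.239 × 23.2364 = 5.5535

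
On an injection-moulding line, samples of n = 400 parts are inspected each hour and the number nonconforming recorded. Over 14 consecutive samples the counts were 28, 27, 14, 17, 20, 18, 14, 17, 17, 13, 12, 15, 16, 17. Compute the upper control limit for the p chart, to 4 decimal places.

0.0744

p̄ = Σdᵢ / (k·n) = 245 / (14 × 400) = 0.04375
UCL = p̄ + 3·√(p̄(1−p̄)/n) = 0.04375 + 3 × √(0.04375×0.95625/400) = 0.04375 + 3 × 0.01023 = 0.07443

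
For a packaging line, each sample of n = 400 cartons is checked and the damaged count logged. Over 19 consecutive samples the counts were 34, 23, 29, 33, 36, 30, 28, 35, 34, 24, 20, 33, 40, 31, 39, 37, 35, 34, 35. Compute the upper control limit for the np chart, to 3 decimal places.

48.407

p̄ = Σdᵢ / (k·n) = 610 / (19 × 400) = 0.08026
UCL = np̄ + 3·√(np̄(1−p̄)) = 32.1053 + 3 × √(32.1053×0.91974) = 32.1053 + 3 × 5.4340 = 48.4073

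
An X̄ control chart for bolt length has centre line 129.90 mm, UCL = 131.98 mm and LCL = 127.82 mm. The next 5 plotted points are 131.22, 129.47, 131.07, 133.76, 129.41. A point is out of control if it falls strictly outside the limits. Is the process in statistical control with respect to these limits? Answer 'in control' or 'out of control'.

Compare each point to [127.82, 131.98]: sample 4 = 133.76 > UCL.

out of control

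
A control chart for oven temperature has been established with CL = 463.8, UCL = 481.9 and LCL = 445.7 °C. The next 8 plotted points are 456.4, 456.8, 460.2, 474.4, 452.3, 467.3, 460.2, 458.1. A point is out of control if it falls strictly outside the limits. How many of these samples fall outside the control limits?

0

All 8 points lie within [445.7, 481.9].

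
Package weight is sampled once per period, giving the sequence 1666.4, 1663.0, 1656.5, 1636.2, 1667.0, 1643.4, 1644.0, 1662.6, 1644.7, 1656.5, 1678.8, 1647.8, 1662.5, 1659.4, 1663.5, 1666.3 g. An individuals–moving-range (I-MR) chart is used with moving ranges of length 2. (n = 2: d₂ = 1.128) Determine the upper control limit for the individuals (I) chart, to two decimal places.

1694.91

X̄ = (1666.4 + 1663.0 + 1656.5 + 1636.2 + 1667.0 + 1643.4 + 1644.0 + 1662.6 + 1644.7 + 1656.5 + 1678.8 + 1647.8 + 1662.5 + 1659.4 + 1663.5 + 1666.3) / 16 = 1657.4125
Moving ranges: 3.4, 6.5, 20.3, 30.8, 23.6, 0.6, 18.6, 17.9, 11.8, 22.3, 31.0, 14.7, 3.1, 4.1, 2.8; M̄R̄ = 211.5000 / 15 = 14.1000
UCL = X̄ + 3·M̄R̄/d₂ = 1657.4125 + 3 × 14.1000 / 1.128 = 1694.9125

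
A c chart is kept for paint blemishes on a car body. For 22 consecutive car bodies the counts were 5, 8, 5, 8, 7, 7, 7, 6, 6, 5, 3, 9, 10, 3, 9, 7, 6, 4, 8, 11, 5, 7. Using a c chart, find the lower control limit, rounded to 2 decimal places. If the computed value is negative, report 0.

0.00

c̄ = (5 + 8 + 5 + 8 + 7 + 7 + 7 + 6 + 6 + 5 + 3 + 9 + 10 + 3 + 9 + 7 + 6 + 4 + 8 + 11 + 5 + 7) / 22 = 146 / 22 = 6.6364
LCL = c̄ − 3√c̄ = 6.6364 − 3 × 2.5761 = -1.0920 → 0 (cannot be negative)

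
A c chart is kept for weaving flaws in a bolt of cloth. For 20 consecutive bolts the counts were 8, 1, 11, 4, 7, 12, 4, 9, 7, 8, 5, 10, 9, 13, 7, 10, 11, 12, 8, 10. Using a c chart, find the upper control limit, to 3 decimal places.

16.943

c̄ = (8 + 1 + 11 + 4 + 7 + 12 + 4 + 9 + 7 + 8 + 5 + 10 + 9 + 13 + 7 + 10 + 11 + 12 + 8 + 10) / 20 = 166 / 20 = 8.3000
UCL = c̄ + 3√c̄ = 8.3000 + 3 × √8.3000 = 8.3000 + 3 × 2.8810 = 16.9429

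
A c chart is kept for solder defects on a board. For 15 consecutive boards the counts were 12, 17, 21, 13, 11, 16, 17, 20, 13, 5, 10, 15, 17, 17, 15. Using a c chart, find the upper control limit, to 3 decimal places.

c̄ = (12 + 17 + 21 + 13 + 11 + 16 + 17 + 20 + 13 + 5 + 10 + 15 + 17 + 17 + 15) / 15 = 219 / 15 = 14.6000
UCL = c̄ + 3√c̄ = 14.6000 + 3 × √14.6000 = 14.6000 + 3 × 3.8210 = 26.0630

26.063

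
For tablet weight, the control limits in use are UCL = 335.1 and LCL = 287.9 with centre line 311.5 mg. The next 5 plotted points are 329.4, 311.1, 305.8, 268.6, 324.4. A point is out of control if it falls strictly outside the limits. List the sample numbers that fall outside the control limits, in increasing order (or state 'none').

4

Compare each point to [287.9, 335.1]: sample 4 = 268.6 < LCL.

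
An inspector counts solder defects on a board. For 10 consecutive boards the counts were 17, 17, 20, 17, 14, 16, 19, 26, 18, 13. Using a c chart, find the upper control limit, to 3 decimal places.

30.321

c̄ = (17 + 17 + 20 + 17 + 14 + 16 + 19 + 26 + 18 + 13) / 10 = 177 / 10 = 17.7000
UCL = c̄ + 3√c̄ = 17.7000 + 3 × √17.7000 = 17.7000 + 3 × 4.2071 = 30.3214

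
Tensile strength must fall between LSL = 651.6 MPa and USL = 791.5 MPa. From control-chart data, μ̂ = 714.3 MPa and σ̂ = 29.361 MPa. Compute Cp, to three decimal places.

0.794

Cp = (USL − LSL) / (6σ̂) = (791.5 − 651.6) / (6 × 29.361) = 139.9000 / 176.1660 = 0.7941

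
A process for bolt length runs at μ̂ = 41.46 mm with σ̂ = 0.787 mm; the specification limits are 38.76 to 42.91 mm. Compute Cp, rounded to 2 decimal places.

0.88

Cp = (USL − LSL) / (6σ̂) = (42.91 − 38.76) / (6 × 0.787) = 4.1500 / 4.7220 = 0.8789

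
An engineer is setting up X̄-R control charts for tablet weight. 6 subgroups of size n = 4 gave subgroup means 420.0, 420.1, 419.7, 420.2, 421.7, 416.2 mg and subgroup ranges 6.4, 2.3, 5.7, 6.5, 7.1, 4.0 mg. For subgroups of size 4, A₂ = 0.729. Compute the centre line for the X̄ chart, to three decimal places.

419.650

X̄̄ = (420.0 + 420.1 + 419.7 + 420.2 + 421.7 + 416.2) / 6 = 2517.9000 / 6 = 419.6500
CL = X̄̄ = 419.6500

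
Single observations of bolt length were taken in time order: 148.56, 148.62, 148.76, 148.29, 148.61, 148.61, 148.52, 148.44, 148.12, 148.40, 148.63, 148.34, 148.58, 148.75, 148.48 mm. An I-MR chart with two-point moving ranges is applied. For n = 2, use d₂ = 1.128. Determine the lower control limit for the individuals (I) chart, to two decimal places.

147.95

X̄ = (148.56 + 148.62 + 148.76 + 148.29 + 148.61 + 148.61 + 148.52 + 148.44 + 148.12 + 148.40 + 148.63 + 148.34 + 148.58 + 148.75 + 148.48) / 15 = 148.5140
Moving ranges: 0.06, 0.14, 0.47, 0.32, 0.00, 0.09, 0.08, 0.32, 0.28, 0.23, 0.29, 0.24, 0.17, 0.27; M̄R̄ = 2.9600 / 14 = 0.2114
LCL = X̄ − 3·M̄R̄/d₂ = 148.5140 − 3 × 0.2114 / 1.128 = 147.9517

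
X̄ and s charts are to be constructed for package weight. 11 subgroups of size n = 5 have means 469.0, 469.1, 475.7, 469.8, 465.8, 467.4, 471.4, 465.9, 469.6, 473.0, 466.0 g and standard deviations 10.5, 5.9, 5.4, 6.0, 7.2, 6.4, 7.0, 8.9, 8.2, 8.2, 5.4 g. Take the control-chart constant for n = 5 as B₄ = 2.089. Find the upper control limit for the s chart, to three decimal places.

s̄ = (10.5 + 5.9 + 5.4 + 6.0 + 7.2 + 6.4 + 7.0 + 8.9 + 8.2 + 8.2 + 5.4) / 11 = 7.1909
UCL_s = B₄·s̄ = 2.089 × 7.1909 = 15.0218

15.022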